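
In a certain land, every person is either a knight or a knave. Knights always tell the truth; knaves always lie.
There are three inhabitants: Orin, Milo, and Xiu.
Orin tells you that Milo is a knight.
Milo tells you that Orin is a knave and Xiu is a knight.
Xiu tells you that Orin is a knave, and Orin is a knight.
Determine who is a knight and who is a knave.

Knights: none. Knaves: Orin, Milo, and Xiu.

Orin is a knave, and the claim "Milo is a knight" is indeed False.
Milo is a knave, and the claim "Orin is a knave and Xiu is a knight" is indeed False.
Xiu (knave): "Orin is a knave, and Orin is a knight" — False. ✓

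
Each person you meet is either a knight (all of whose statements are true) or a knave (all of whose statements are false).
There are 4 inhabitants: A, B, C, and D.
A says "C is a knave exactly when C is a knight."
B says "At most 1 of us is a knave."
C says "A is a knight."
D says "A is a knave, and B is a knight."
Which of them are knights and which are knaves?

Suppose A is a knight. Then A's statement "C is a knave exactly when C is a knight" would have to be true. Checking the 8 ways to assign the others, none is consistent with every speaker.
(For instance, with B=knave, C=knave, D=knave, A's claim "C is a knave exactly when C is a knight" comes out false where it would need to be true.)
So A must be a knave, making "C is a knave exactly when C is a knight" false. Taking A=knave, B=knave, C=knave, D=knave, each remaining statement checks out:
  B (knave): "at most 1 of us is a knave" — false. ✓
  C (knave): "A is a knight" — false. ✓
  D (knave): "A is a knave, and B is a knight" — false. ✓
This is the unique consistent assignment.

A is a knave, B is a knave, C is a knave, and D is a knave.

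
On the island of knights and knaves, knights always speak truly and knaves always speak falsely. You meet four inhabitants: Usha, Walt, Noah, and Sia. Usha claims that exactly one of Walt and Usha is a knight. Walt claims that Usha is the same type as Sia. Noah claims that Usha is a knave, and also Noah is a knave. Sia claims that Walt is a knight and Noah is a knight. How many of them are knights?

1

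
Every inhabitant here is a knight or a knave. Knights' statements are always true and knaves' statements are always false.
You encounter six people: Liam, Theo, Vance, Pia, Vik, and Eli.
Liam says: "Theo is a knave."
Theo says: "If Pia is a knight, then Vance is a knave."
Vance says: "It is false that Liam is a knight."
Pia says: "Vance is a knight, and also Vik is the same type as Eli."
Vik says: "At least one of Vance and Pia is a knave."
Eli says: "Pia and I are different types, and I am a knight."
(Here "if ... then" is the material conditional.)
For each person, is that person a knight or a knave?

Liam is a knave, Theo is a knight, Vance is a knight, Pia is a knave, Vik is a knight, and Eli is a knave.

Liam is a knave, so "Theo is a knave" must be false — and it is.
Theo is a knight, and the claim "if Pia is a knight, then Vance is a knave" is indeed True.
Vance is a knight, so "it is false that Liam is a knight" must be True — and it is.
Pia (knave): "Vance is a knight, and also Vik is the same type as Eli" — false. ✓
Vik is a knight; "at least one of Vance and Pia is a knave" is True, as required.
As a knave, Eli's statement "Pia and I are different types, and I am a knight" should be false; it is.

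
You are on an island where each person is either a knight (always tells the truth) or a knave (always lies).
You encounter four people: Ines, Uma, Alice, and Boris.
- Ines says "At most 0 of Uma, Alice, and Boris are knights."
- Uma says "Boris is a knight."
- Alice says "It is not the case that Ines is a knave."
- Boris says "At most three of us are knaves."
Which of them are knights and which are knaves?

Ines is a knave, Uma is a knight, Alice is a knave, and Boris is a knight.

Ines (knave): "at most 0 of Uma, Alice, and Boris are knights" — false. ✓
Uma is a knight, so "Boris is a knight" must be true — and it is.
Alice (knave): "it is not the case that Ines is a knave" — false. ✓
Boris is a knight, and the claim "at most three of us are knaves" is indeed true.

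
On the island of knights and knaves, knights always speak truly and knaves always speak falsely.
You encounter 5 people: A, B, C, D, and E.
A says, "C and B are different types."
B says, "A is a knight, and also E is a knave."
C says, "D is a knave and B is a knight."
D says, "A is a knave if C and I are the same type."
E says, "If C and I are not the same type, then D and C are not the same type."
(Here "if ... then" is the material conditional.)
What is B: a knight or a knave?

Consistent assignments: {A=knave, B=knave, C=knave, D=knight, E=knight}
In every consistent assignment, B is a knave.

B is a knave.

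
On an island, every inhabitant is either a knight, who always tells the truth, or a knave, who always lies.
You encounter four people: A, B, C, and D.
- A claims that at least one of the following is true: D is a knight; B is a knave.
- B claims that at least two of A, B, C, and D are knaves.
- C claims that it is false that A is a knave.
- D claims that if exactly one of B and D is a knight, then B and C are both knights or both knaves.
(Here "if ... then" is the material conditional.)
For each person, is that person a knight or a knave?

A is a knave, B is a knight, C is a knave, and D is a knave.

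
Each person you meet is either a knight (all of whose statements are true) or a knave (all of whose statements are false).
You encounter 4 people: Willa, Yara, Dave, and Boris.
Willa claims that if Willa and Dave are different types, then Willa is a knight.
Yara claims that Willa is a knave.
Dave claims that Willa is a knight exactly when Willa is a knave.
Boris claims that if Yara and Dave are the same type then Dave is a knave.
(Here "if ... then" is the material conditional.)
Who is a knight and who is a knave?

Willa is a knight, Yara is a knave, Dave is a knave, and Boris is a knight.

Willa is a knight, and the claim "if Willa and Dave are different types, then Willa is a knight" is indeed True.
Since Yara is a knave, "Willa is a knave" needs to be False, which holds.
Since Dave is a knave, "Willa is a knight exactly when Willa is a knave" needs to be False, which holds.
Boris is a knight, and the claim "if Yara and Dave are the same type then Dave is a knave" is indeed True.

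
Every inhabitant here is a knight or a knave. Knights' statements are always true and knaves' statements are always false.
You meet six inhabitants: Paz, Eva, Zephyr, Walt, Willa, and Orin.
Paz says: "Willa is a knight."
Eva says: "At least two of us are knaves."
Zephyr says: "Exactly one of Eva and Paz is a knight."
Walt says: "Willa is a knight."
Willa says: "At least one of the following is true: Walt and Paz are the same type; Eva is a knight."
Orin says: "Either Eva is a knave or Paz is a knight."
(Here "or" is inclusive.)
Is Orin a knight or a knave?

Orin is a knight.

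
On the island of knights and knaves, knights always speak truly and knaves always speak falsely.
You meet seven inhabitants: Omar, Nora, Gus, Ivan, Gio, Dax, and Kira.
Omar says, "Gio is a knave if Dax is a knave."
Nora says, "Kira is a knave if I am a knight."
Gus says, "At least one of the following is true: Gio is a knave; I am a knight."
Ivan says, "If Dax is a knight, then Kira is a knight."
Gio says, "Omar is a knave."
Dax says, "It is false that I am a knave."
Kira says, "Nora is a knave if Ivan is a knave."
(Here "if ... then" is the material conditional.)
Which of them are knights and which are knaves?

Omar is a knight, Nora is a knight, Gus is a knight, Ivan is a knave, Gio is a knave, Dax is a knight, and Kira is a knave.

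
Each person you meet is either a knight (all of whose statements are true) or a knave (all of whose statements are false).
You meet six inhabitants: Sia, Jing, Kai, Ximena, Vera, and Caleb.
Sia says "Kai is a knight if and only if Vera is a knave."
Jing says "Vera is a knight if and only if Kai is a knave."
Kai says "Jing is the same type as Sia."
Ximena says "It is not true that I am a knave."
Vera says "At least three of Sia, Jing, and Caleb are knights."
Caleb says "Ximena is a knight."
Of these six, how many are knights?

The unique consistent assignment is Sia=knight, Jing=knight, Kai=knight, Ximena=knave, Vera=knave, Caleb=knave.
That has 3 knights.

3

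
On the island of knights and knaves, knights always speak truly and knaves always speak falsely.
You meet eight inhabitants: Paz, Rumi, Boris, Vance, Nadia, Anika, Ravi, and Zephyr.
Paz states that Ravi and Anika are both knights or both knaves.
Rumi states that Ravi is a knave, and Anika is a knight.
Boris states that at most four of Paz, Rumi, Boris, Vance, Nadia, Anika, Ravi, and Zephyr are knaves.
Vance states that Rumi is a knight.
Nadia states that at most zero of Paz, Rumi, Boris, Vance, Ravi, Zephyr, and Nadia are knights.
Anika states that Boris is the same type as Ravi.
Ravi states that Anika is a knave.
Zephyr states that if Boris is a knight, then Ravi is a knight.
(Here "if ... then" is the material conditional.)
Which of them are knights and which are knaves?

Paz is a knave, and the claim "Ravi and Anika are both knights or both knaves" is indeed false.
Rumi is a knave, and the claim "Ravi is a knave, and Anika is a knight" is indeed false.
Boris is a knave; "at most four of Paz, Rumi, Boris, Vance, Nadia, Anika, Ravi, and Zephyr are knaves" is false, as required.
Vance is a knave, and the claim "Rumi is a knight" is indeed false.
Nadia (knave): "at most zero of Paz, Rumi, Boris, Vance, Ravi, Zephyr, and Nadia are knights" — false. ✓
Anika is a knave, so "Boris is the same type as Ravi" must be false — and it is.
Ravi is a knight, and the claim "Anika is a knave" is indeed true.
As a knight, Zephyr's statement "if Boris is a knight, then Ravi is a knight" should be true; it is.

Paz is a knave, Rumi is a knave, Boris is a knave, Vance is a knave, Nadia is a knave, Anika is a knave, Ravi is a knight, and Zephyr is a knight.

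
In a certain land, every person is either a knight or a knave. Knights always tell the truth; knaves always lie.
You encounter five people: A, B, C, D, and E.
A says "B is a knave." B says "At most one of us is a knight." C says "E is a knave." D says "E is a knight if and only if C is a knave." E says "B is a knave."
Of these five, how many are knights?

3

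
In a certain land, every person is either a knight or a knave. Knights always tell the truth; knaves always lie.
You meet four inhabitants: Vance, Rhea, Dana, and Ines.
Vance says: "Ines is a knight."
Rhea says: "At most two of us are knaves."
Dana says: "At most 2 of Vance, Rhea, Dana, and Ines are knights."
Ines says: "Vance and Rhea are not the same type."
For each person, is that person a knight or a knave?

Vance is a knave, Rhea is a knave, Dana is a knight, and Ines is a knave.

Vance (knave): "Ines is a knight" — false. ✓
Rhea is a knave, so "at most two of us are knaves" must be false — and it is.
Since Dana is a knight, "at most 2 of Vance, Rhea, Dana, and Ines are knights" needs to be True, which holds.
As a knave, Ines's statement "Vance and Rhea are not the same type" should be false; it is.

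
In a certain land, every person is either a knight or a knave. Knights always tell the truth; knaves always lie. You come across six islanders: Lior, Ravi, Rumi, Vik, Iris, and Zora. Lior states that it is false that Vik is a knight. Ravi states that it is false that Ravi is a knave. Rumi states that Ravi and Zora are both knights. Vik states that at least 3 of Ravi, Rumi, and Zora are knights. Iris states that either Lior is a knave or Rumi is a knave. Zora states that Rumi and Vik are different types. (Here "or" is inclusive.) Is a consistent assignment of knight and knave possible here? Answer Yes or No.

Yes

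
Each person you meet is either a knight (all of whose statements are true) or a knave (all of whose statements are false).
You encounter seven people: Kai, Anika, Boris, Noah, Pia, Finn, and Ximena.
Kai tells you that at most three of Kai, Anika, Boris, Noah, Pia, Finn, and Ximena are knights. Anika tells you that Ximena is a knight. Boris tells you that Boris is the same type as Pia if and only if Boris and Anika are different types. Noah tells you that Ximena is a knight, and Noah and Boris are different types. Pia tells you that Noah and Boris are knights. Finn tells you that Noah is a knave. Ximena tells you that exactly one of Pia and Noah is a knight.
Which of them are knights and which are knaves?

Kai is a knight, Anika is a knave, Boris is a knave, Noah is a knave, Pia is a knave, Finn is a knight, and Ximena is a knave.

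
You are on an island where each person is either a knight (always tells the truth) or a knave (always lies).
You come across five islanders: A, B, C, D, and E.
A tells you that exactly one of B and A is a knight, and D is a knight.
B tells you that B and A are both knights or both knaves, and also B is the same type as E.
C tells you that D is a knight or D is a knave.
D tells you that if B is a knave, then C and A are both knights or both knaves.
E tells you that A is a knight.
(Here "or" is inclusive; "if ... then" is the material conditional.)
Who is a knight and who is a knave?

A (knight): "exactly one of B and A is a knight, and D is a knight" — True. ✓
Since B is a knave, "B and A are both knights or both knaves, and also B is the same type as E" needs to be False, which holds.
C (knight): "D is a knight or D is a knave" — True. ✓
D (knight): "if B is a knave, then C and A are both knights or both knaves" — True. ✓
E is a knight, and the claim "A is a knight" is indeed True.

A is a knight, B is a knave, C is a knight, D is a knight, and E is a knight.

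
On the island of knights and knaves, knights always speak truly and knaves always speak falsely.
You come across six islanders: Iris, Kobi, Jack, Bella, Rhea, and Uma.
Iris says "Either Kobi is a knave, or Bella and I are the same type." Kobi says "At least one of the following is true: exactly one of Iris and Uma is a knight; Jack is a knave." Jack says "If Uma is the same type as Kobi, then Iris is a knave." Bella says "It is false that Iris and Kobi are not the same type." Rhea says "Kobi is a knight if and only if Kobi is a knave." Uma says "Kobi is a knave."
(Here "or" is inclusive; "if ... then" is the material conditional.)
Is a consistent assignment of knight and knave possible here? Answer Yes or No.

One consistent assignment: Iris=knight, Kobi=knight, Jack=knight, Bella=knight, Rhea=knave, Uma=knave.

Yes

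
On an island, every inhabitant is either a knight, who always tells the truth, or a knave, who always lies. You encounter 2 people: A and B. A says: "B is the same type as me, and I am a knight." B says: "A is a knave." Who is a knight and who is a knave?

Knights: B. Knaves: A.

Suppose A is a knight. Then A's statement "B is the same type as me, and I am a knight" would have to be true. Checking the 2 ways to assign the others, none is consistent with every speaker.
(For instance, with B=knight, B's claim "A is a knave" comes out false where it would need to be true.)
So A must be a knave, making "B is the same type as me, and I am a knight" false. Taking A=knave, B=knight, each remaining statement checks out:
  B (knight): "A is a knave" — true. ✓
This is the unique consistent assignment.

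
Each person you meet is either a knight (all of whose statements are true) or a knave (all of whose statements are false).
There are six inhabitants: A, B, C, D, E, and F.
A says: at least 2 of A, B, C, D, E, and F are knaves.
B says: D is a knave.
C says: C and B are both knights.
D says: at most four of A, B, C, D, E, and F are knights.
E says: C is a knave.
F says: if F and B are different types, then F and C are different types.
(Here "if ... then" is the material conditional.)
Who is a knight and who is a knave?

A is a knight, so "at least 2 of A, B, C, D, E, and F are knaves" must be true — and it is.
As a knave, B's statement "D is a knave" should be False; it is.
C is a knave, so "C and B are both knights" must be False — and it is.
D is a knight, and the claim "at most four of A, B, C, D, E, and F are knights" is indeed true.
E is a knight, so "C is a knave" must be true — and it is.
F (knight): "if F and B are different types, then F and C are different types" — true. ✓

Knights: A, D, E, and F. Knaves: B and C.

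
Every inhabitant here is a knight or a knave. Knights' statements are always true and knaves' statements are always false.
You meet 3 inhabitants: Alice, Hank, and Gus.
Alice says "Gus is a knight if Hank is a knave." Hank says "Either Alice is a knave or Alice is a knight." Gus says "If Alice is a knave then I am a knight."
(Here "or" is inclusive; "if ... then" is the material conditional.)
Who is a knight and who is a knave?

Alice is a knight; "Gus is a knight if Hank is a knave" is True, as required.
As a knight, Hank's statement "either Alice is a knave or Alice is a knight" should be True; it is.
Gus is a knight; "if Alice is a knave then I am a knight" is True, as required.

Alice is a knight, Hank is a knight, and Gus is a knight.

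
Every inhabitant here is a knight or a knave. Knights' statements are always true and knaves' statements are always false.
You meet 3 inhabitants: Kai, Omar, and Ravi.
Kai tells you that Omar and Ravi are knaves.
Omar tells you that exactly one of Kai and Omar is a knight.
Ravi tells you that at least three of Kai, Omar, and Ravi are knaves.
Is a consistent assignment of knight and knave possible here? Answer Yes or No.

Yes

One consistent assignment: Kai=knave, Omar=knight, Ravi=knave.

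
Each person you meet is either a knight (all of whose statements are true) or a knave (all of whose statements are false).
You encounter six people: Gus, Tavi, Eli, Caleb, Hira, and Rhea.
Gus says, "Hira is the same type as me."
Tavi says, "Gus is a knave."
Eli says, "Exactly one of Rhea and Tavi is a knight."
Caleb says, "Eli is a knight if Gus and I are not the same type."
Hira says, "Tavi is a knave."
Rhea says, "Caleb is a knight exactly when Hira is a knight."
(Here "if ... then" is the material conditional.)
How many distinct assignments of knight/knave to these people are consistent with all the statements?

2

Consistent assignments:
  Gus=knight, Tavi=knave, Eli=knight, Caleb=knight, Hira=knight, Rhea=knight
  Gus=knight, Tavi=knave, Eli=knave, Caleb=knave, Hira=knight, Rhea=knave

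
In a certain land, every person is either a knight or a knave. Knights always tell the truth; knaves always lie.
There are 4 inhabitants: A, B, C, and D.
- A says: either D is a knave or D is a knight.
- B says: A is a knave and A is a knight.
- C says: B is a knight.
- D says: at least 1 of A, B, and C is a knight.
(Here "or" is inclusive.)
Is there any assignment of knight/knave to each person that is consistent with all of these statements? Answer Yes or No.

Yes

One consistent assignment: A=knight, B=knave, C=knave, D=knight.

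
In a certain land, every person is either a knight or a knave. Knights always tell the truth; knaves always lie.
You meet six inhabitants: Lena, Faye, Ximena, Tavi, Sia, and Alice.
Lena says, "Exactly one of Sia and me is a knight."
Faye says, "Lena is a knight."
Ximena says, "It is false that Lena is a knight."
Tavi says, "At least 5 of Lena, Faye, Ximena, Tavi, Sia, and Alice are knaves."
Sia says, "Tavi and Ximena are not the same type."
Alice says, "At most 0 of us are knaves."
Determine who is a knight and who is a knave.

Lena (knight): "exactly one of Sia and me is a knight" — True. ✓
Faye is a knight, so "Lena is a knight" must be True — and it is.
Ximena is a knave; "it is false that Lena is a knight" is False, as required.
As a knave, Tavi's statement "at least 5 of Lena, Faye, Ximena, Tavi, Sia, and Alice are knaves" should be False; it is.
Sia is a knave; "Tavi and Ximena are not the same type" is False, as required.
Since Alice is a knave, "at most 0 of us are knaves" needs to be False, which holds.

Knights: Lena and Faye. Knaves: Ximena, Tavi, Sia, and Alice.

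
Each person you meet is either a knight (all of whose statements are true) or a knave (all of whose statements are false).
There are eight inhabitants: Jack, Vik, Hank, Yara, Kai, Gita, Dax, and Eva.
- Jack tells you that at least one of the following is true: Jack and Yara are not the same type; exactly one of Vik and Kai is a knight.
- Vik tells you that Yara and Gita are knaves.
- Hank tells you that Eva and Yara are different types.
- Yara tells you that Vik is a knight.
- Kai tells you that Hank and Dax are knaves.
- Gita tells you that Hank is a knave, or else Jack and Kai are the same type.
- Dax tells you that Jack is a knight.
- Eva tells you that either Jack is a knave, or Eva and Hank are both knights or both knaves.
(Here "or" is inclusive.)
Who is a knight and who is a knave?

Knights: Hank, Gita, and Eva. Knaves: Jack, Vik, Yara, Kai, and Dax.

As a knave, Jack's statement "at least one of the following is true: Jack and Yara are not the same type; exactly one of Vik and Kai is a knight" should be False; it is.
Vik is a knave, and the claim "Yara and Gita are knaves" is indeed False.
Hank is a knight, and the claim "Eva and Yara are different types" is indeed true.
Yara (knave): "Vik is a knight" — False. ✓
Kai is a knave, and the claim "Hank and Dax are knaves" is indeed False.
As a knight, Gita's statement "Hank is a knave, or else Jack and Kai are the same type" should be true; it is.
Dax (knave): "Jack is a knight" — False. ✓
Eva (knight): "either Jack is a knave, or Eva and Hank are both knights or both knaves" — true. ✓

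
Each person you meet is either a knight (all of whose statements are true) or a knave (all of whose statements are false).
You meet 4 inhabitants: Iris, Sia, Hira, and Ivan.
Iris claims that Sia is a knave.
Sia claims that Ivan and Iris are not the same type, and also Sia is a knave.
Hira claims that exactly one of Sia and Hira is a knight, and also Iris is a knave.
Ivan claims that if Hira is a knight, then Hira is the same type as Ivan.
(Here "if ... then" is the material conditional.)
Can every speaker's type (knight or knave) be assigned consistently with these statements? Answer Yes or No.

Yes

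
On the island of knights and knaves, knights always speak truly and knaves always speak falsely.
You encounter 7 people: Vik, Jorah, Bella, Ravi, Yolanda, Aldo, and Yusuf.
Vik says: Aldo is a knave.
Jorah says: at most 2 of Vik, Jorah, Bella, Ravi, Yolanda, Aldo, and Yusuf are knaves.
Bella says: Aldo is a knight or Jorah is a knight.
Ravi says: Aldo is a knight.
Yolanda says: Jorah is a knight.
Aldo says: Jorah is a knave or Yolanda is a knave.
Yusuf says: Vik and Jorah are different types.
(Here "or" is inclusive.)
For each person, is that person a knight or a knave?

Vik is a knave; "Aldo is a knave" is false, as required.
Jorah is a knave; "at most 2 of Vik, Jorah, Bella, Ravi, Yolanda, Aldo, and Yusuf are knaves" is false, as required.
As a knight, Bella's statement "Aldo is a knight or Jorah is a knight" should be True; it is.
As a knight, Ravi's statement "Aldo is a knight" should be True; it is.
Yolanda is a knave; "Jorah is a knight" is false, as required.
Aldo is a knight; "Jorah is a knave or Yolanda is a knave" is True, as required.
Since Yusuf is a knave, "Vik and Jorah are different types" needs to be false, which holds.

Knights: Bella, Ravi, and Aldo. Knaves: Vik, Jorah, Yolanda, and Yusuf.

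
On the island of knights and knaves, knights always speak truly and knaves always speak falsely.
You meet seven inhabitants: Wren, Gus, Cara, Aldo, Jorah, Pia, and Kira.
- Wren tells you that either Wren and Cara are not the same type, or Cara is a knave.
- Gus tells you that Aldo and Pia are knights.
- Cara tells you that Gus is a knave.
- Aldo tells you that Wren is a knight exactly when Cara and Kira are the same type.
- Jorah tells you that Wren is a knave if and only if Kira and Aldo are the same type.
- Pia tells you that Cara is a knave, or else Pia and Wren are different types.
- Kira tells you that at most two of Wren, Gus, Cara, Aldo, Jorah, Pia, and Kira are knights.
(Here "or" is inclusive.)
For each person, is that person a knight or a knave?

As a knight, Wren's statement "either Wren and Cara are not the same type, or Cara is a knave" should be True; it is.
Gus (knight): "Aldo and Pia are knights" — True. ✓
Cara is a knave, so "Gus is a knave" must be False — and it is.
As a knight, Aldo's statement "Wren is a knight exactly when Cara and Kira are the same type" should be True; it is.
Jorah is a knight, and the claim "Wren is a knave if and only if Kira and Aldo are the same type" is indeed True.
Pia is a knight, and the claim "Cara is a knave, or else Pia and Wren are different types" is indeed True.
Kira is a knave, so "at most two of Wren, Gus, Cara, Aldo, Jorah, Pia, and Kira are knights" must be False — and it is.

Wren is a knight, Gus is a knight, Cara is a knave, Aldo is a knight, Jorah is a knight, Pia is a knight, and Kira is a knave.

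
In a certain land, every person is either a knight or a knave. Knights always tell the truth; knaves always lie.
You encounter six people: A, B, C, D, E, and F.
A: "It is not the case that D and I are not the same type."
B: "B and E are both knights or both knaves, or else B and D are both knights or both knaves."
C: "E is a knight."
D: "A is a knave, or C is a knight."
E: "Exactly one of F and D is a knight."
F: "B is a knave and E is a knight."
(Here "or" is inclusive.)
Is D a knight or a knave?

D is a knight.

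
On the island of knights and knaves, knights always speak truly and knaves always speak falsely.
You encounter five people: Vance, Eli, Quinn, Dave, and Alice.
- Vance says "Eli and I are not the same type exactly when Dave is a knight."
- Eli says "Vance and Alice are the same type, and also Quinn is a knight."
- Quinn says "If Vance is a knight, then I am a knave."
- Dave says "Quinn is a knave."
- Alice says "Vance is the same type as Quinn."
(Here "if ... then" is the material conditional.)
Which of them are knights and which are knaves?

Vance is a knave, and the claim "Eli and I are not the same type exactly when Dave is a knight" is indeed false.
Eli (knight): "Vance and Alice are the same type, and also Quinn is a knight" — True. ✓
Since Quinn is a knight, "if Vance is a knight, then I am a knave" needs to be True, which holds.
Dave (knave): "Quinn is a knave" — false. ✓
Alice is a knave, so "Vance is the same type as Quinn" must be false — and it is.

Vance is a knave, Eli is a knight, Quinn is a knight, Dave is a knave, and Alice is a knave.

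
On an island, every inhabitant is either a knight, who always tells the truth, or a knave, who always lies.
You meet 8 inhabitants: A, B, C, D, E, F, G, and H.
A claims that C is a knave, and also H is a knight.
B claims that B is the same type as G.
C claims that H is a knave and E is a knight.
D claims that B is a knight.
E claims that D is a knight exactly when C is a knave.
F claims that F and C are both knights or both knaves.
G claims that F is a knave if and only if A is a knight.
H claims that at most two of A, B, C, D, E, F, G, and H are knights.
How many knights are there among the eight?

4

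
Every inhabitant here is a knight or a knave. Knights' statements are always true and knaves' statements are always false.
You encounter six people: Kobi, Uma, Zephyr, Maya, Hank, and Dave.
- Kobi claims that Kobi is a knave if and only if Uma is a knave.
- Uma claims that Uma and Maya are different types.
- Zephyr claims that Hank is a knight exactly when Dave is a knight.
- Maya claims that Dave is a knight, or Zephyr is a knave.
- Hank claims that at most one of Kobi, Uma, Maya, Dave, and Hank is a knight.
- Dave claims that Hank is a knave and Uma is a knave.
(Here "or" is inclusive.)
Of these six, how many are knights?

The unique consistent assignment is Kobi=knight, Uma=knight, Zephyr=knight, Maya=knave, Hank=knave, Dave=knave.
That has 3 knights.

3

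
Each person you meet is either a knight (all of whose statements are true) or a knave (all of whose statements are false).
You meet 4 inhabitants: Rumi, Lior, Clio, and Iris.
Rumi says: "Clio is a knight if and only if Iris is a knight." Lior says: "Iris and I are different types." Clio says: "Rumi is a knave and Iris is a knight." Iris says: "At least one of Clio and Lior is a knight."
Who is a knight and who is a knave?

Since Rumi is a knight, "Clio is a knight if and only if Iris is a knight" needs to be True, which holds.
Lior is a knave, so "Iris and I are different types" must be false — and it is.
Since Clio is a knave, "Rumi is a knave and Iris is a knight" needs to be false, which holds.
Iris is a knave; "at least one of Clio and Lior is a knight" is false, as required.

Knights: Rumi. Knaves: Lior, Clio, and Iris.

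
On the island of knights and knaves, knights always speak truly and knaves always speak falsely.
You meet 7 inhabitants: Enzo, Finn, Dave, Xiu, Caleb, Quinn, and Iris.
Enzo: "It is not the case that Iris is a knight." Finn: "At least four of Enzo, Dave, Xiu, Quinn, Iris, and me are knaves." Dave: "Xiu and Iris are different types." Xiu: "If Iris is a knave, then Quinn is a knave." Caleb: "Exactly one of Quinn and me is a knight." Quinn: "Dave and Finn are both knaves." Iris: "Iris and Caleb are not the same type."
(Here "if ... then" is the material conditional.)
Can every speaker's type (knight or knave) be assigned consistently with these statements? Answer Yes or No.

Yes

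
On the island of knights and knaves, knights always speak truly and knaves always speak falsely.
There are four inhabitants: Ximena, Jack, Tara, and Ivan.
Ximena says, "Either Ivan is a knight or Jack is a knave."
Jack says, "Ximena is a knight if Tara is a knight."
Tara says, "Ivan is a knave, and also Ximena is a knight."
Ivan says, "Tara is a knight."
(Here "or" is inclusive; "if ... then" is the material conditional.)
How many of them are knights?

1

The unique consistent assignment is Ximena=knave, Jack=knight, Tara=knave, Ivan=knave.
That has 1 knight.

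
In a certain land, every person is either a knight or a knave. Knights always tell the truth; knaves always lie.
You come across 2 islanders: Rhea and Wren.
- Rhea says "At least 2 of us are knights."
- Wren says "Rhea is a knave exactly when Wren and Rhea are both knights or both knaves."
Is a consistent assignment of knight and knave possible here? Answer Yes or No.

No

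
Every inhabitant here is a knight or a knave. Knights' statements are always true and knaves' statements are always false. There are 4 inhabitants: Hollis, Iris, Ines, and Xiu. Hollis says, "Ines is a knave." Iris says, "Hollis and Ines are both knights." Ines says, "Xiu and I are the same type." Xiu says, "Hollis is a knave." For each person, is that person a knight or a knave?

Hollis is a knave, Iris is a knave, Ines is a knight, and Xiu is a knight.

Suppose Hollis is a knight. Then Hollis's statement "Ines is a knave" would have to be true. Checking the 8 ways to assign the others, none is consistent with every speaker.
(For instance, with Iris=knave, Ines=knight, Xiu=knight, Hollis's claim "Ines is a knave" comes out false where it would need to be true.)
So Hollis must be a knave, making "Ines is a knave" false. Taking Hollis=knave, Iris=knave, Ines=knight, Xiu=knight, each remaining statement checks out:
  Iris (knave): "Hollis and Ines are both knights" — false. ✓
  Ines (knight): "Xiu and I are the same type" — true. ✓
  Xiu (knight): "Hollis is a knave" — true. ✓
This is the unique consistent assignment.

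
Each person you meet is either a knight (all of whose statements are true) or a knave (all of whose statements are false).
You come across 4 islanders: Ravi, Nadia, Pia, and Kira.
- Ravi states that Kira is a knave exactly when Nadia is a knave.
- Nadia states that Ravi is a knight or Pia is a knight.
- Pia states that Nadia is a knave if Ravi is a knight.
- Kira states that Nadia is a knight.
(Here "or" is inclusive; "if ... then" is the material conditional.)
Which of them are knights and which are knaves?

Knights: Ravi, Nadia, and Kira. Knaves: Pia.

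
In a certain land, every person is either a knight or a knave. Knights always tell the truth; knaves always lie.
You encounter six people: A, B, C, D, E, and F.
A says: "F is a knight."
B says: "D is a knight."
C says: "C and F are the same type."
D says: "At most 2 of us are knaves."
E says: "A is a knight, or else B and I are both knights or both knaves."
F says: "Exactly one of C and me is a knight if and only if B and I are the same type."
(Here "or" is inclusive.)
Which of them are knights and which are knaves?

Knights: A, B, D, E, and F. Knaves: C.

A is a knight, so "F is a knight" must be true — and it is.
B is a knight, so "D is a knight" must be true — and it is.
As a knave, C's statement "C and F are the same type" should be False; it is.
D is a knight, so "at most 2 of us are knaves" must be true — and it is.
E (knight): "A is a knight, or else B and I are both knights or both knaves" — true. ✓
F is a knight; "exactly one of C and me is a knight if and only if B and I are the same type" is true, as required.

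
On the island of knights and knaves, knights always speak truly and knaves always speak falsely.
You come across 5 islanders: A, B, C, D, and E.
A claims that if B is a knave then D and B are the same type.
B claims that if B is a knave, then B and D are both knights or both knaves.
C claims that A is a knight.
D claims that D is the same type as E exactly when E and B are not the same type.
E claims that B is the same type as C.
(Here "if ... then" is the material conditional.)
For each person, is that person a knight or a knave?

Knights: D and E. Knaves: A, B, and C.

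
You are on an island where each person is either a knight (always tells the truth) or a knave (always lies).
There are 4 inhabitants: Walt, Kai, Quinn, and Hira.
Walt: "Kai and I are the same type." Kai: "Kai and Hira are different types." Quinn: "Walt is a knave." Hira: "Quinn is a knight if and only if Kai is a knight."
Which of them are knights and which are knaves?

Walt is a knight, Kai is a knight, Quinn is a knave, and Hira is a knave.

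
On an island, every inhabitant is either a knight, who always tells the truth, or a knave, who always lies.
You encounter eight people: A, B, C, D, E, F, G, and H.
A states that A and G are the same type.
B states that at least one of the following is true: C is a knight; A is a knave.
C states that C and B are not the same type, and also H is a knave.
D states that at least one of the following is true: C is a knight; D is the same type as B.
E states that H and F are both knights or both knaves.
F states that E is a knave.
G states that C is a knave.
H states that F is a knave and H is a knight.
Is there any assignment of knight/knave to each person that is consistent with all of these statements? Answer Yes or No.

No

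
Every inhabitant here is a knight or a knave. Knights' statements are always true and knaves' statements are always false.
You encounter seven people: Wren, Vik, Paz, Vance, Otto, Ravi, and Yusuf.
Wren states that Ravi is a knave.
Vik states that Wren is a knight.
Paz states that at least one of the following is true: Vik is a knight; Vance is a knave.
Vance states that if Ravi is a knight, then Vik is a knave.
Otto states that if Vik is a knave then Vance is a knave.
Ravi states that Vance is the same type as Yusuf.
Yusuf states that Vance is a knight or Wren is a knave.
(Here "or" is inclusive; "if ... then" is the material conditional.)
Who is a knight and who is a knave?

Knights: Vance, Ravi, and Yusuf. Knaves: Wren, Vik, Paz, and Otto.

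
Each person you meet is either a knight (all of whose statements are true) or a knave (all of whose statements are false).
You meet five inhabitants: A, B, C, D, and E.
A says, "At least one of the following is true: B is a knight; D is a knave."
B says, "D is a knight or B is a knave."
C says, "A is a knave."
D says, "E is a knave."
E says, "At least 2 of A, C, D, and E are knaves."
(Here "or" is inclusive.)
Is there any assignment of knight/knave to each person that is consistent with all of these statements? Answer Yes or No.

No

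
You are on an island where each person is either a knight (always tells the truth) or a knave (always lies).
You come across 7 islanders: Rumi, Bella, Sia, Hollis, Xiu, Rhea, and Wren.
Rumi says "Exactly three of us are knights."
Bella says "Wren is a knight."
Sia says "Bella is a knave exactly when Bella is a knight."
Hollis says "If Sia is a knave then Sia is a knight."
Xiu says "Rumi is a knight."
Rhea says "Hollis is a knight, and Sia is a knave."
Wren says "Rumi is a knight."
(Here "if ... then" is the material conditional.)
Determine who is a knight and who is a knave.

Knights: none. Knaves: Rumi, Bella, Sia, Hollis, Xiu, Rhea, and Wren.

Rumi (knave): "exactly three of us are knights" — False. ✓
Since Bella is a knave, "Wren is a knight" needs to be False, which holds.
Sia (knave): "Bella is a knave exactly when Bella is a knight" — False. ✓
Hollis is a knave, and the claim "if Sia is a knave then Sia is a knight" is indeed False.
Xiu (knave): "Rumi is a knight" — False. ✓
As a knave, Rhea's statement "Hollis is a knight, and Sia is a knave" should be False; it is.
Wren (knave): "Rumi is a knight" — False. ✓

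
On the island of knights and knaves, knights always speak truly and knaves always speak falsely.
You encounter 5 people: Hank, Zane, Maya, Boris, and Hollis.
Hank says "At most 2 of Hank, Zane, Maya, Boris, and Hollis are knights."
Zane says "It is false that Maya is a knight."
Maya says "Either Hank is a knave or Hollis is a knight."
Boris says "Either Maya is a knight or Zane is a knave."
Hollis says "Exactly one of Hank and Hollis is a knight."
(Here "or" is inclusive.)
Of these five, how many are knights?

3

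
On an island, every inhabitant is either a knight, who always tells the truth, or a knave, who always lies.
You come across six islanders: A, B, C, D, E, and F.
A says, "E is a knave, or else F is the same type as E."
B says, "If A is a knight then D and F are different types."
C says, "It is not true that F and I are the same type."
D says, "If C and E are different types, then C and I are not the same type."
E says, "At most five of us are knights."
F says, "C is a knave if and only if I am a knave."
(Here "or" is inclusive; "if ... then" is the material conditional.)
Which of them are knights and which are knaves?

A is a knave, so "E is a knave, or else F is the same type as E" must be false — and it is.
B is a knight, so "if A is a knight then D and F are different types" must be true — and it is.
C is a knight; "it is not true that F and I are the same type" is true, as required.
D (knight): "if C and E are different types, then C and I are not the same type" — true. ✓
As a knight, E's statement "at most five of us are knights" should be true; it is.
As a knave, F's statement "C is a knave if and only if I am a knave" should be false; it is.

A is a knave, B is a knight, C is a knight, D is a knight, E is a knight, and F is a knave.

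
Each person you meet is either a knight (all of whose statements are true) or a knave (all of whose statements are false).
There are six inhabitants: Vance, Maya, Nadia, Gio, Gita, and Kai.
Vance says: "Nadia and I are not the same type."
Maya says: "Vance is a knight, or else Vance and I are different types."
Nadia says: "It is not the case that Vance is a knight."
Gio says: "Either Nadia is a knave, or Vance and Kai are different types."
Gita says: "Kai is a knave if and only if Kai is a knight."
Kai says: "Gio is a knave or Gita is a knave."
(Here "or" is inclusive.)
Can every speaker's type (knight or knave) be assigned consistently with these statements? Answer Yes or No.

Yes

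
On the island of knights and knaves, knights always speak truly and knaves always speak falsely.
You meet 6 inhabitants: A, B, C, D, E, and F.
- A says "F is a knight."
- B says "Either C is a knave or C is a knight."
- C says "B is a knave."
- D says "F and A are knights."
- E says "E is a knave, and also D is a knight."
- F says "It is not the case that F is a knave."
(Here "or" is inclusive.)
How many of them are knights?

The unique consistent assignment is A=knave, B=knight, C=knave, D=knave, E=knave, F=knave.
That has 1 knight.

1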